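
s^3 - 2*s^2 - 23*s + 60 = (s - 4)*(s - 3)*(s + 5)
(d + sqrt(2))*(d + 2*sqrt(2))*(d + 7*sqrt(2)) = d^3 + 10*sqrt(2)*d^2 + 46*d + 28*sqrt(2)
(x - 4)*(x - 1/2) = x^2 - 9*x/2 + 2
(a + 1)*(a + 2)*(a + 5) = a^3 + 8*a^2 + 17*a + 10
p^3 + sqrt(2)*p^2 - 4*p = p*(p - sqrt(2))*(p + 2*sqrt(2))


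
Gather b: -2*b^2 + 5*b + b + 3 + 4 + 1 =-2*b^2 + 6*b + 8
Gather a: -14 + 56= 42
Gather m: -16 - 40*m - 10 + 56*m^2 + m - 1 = 56*m^2 - 39*m - 27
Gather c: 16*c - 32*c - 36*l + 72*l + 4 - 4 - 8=-16*c + 36*l - 8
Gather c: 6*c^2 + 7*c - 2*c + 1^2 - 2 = 6*c^2 + 5*c - 1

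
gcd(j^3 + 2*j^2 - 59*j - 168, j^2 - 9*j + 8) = j - 8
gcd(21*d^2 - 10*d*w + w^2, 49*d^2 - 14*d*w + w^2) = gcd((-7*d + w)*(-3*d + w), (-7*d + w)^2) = -7*d + w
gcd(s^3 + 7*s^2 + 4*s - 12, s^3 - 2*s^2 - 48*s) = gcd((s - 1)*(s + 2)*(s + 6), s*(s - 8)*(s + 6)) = s + 6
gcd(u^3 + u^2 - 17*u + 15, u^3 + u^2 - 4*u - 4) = 1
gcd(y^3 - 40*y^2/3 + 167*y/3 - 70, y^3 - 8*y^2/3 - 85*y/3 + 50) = y - 6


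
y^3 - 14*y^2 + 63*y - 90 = (y - 6)*(y - 5)*(y - 3)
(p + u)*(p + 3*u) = p^2 + 4*p*u + 3*u^2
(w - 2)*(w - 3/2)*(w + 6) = w^3 + 5*w^2/2 - 18*w + 18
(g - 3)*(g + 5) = g^2 + 2*g - 15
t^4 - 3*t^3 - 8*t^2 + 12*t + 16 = (t - 4)*(t - 2)*(t + 1)*(t + 2)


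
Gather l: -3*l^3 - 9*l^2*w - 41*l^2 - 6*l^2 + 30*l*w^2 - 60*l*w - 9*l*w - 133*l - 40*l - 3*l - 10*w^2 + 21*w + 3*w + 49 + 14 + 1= -3*l^3 + l^2*(-9*w - 47) + l*(30*w^2 - 69*w - 176) - 10*w^2 + 24*w + 64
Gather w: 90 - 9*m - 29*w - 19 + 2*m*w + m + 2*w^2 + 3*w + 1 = -8*m + 2*w^2 + w*(2*m - 26) + 72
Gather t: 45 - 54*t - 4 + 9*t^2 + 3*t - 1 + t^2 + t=10*t^2 - 50*t + 40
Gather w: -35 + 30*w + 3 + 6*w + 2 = 36*w - 30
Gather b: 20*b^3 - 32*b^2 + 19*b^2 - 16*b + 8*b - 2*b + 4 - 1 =20*b^3 - 13*b^2 - 10*b + 3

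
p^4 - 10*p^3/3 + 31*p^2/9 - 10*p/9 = p*(p - 5/3)*(p - 1)*(p - 2/3)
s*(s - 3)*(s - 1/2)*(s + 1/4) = s^4 - 13*s^3/4 + 5*s^2/8 + 3*s/8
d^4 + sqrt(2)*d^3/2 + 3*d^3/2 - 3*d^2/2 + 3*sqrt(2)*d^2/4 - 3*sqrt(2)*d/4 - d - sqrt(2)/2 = (d - 1)*(d + 1/2)*(d + 2)*(d + sqrt(2)/2)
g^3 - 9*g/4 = g*(g - 3/2)*(g + 3/2)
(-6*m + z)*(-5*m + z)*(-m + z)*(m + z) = -30*m^4 + 11*m^3*z + 29*m^2*z^2 - 11*m*z^3 + z^4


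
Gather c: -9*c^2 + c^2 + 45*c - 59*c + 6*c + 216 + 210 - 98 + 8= -8*c^2 - 8*c + 336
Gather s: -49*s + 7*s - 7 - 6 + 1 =-42*s - 12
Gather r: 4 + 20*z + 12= 20*z + 16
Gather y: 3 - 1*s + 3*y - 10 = -s + 3*y - 7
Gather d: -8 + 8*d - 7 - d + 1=7*d - 14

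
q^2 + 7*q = q*(q + 7)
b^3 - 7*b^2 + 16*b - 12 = (b - 3)*(b - 2)^2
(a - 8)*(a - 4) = a^2 - 12*a + 32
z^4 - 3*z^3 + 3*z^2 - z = z*(z - 1)^3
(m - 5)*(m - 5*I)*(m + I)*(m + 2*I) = m^4 - 5*m^3 - 2*I*m^3 + 13*m^2 + 10*I*m^2 - 65*m + 10*I*m - 50*I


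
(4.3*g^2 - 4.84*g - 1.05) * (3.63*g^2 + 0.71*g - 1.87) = 15.609*g^4 - 14.5162*g^3 - 15.2889*g^2 + 8.3053*g + 1.9635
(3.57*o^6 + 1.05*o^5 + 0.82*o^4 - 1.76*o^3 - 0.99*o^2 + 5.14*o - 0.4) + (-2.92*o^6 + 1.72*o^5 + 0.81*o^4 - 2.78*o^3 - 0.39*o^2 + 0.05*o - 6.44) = 0.65*o^6 + 2.77*o^5 + 1.63*o^4 - 4.54*o^3 - 1.38*o^2 + 5.19*o - 6.84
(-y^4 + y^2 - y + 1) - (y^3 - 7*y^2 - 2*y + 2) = -y^4 - y^3 + 8*y^2 + y - 1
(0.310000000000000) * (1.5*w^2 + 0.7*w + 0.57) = 0.465*w^2 + 0.217*w + 0.1767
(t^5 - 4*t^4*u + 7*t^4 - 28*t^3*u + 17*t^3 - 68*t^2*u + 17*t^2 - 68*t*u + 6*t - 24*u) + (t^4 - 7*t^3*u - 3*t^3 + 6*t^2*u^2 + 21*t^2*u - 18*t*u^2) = t^5 - 4*t^4*u + 8*t^4 - 35*t^3*u + 14*t^3 + 6*t^2*u^2 - 47*t^2*u + 17*t^2 - 18*t*u^2 - 68*t*u + 6*t - 24*u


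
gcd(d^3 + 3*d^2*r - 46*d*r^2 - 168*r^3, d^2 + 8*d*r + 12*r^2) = d + 6*r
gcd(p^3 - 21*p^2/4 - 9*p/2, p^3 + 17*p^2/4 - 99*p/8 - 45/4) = p + 3/4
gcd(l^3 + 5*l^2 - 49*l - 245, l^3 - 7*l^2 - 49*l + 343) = l^2 - 49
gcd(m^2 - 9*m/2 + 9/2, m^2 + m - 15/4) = m - 3/2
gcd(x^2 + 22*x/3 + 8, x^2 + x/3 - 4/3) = x + 4/3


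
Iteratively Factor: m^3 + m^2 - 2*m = (m - 1)*(m^2 + 2*m) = (m - 1)*(m + 2)*(m)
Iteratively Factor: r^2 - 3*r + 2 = (r - 1)*(r - 2)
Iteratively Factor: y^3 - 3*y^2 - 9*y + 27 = (y - 3)*(y^2 - 9) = (y - 3)^2*(y + 3)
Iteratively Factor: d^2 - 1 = (d + 1)*(d - 1)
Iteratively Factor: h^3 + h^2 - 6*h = (h + 3)*(h^2 - 2*h) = h*(h + 3)*(h - 2)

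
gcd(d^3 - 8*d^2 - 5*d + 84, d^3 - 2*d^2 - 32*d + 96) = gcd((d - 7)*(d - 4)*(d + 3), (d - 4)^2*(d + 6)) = d - 4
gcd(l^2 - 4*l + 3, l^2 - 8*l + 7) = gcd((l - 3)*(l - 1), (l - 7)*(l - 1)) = l - 1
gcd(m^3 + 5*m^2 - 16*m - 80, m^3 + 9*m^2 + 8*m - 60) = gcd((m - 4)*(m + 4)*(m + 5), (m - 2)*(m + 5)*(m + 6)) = m + 5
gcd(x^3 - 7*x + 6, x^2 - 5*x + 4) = x - 1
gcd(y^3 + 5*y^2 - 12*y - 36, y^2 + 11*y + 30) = y + 6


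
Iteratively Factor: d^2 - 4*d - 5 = (d + 1)*(d - 5)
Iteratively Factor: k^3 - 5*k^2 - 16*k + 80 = (k - 4)*(k^2 - k - 20) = (k - 4)*(k + 4)*(k - 5)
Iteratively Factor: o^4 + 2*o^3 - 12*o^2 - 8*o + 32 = (o - 2)*(o^3 + 4*o^2 - 4*o - 16) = (o - 2)*(o + 4)*(o^2 - 4) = (o - 2)^2*(o + 4)*(o + 2)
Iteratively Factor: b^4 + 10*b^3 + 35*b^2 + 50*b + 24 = (b + 1)*(b^3 + 9*b^2 + 26*b + 24) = (b + 1)*(b + 4)*(b^2 + 5*b + 6) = (b + 1)*(b + 2)*(b + 4)*(b + 3)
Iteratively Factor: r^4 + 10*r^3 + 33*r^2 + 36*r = (r + 3)*(r^3 + 7*r^2 + 12*r) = r*(r + 3)*(r^2 + 7*r + 12) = r*(r + 3)*(r + 4)*(r + 3)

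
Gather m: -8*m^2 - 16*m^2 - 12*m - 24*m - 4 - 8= -24*m^2 - 36*m - 12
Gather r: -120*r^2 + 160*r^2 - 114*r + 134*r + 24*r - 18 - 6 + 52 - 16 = 40*r^2 + 44*r + 12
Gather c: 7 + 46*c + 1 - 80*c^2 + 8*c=-80*c^2 + 54*c + 8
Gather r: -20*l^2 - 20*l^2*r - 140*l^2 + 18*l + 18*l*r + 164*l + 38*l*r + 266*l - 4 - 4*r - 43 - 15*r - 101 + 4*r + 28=-160*l^2 + 448*l + r*(-20*l^2 + 56*l - 15) - 120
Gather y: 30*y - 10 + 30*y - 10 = 60*y - 20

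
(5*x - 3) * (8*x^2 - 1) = 40*x^3 - 24*x^2 - 5*x + 3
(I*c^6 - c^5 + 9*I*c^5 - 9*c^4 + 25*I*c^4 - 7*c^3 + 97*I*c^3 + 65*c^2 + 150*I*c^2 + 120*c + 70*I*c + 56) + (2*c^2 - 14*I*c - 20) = I*c^6 - c^5 + 9*I*c^5 - 9*c^4 + 25*I*c^4 - 7*c^3 + 97*I*c^3 + 67*c^2 + 150*I*c^2 + 120*c + 56*I*c + 36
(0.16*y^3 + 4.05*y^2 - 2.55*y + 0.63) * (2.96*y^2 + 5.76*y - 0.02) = 0.4736*y^5 + 12.9096*y^4 + 15.7768*y^3 - 12.9042*y^2 + 3.6798*y - 0.0126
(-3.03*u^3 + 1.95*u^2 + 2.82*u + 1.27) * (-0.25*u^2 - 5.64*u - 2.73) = 0.7575*u^5 + 16.6017*u^4 - 3.4311*u^3 - 21.5458*u^2 - 14.8614*u - 3.4671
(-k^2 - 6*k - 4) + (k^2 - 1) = -6*k - 5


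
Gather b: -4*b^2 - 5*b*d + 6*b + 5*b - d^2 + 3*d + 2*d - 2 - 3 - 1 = -4*b^2 + b*(11 - 5*d) - d^2 + 5*d - 6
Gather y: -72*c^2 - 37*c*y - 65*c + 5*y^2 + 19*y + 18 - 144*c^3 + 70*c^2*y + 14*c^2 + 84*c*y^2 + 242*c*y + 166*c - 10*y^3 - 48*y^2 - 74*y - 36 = -144*c^3 - 58*c^2 + 101*c - 10*y^3 + y^2*(84*c - 43) + y*(70*c^2 + 205*c - 55) - 18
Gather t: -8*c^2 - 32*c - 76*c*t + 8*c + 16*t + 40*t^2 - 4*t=-8*c^2 - 24*c + 40*t^2 + t*(12 - 76*c)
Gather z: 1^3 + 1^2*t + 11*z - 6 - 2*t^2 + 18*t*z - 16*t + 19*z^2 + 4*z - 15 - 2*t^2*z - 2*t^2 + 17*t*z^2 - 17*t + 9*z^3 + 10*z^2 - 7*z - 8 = -4*t^2 - 32*t + 9*z^3 + z^2*(17*t + 29) + z*(-2*t^2 + 18*t + 8) - 28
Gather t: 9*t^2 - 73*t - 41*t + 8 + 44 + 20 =9*t^2 - 114*t + 72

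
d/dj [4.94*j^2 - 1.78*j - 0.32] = 9.88*j - 1.78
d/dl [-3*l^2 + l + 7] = 1 - 6*l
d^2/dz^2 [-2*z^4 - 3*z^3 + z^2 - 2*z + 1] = -24*z^2 - 18*z + 2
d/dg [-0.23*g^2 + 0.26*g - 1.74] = 0.26 - 0.46*g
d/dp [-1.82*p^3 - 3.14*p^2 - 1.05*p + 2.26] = -5.46*p^2 - 6.28*p - 1.05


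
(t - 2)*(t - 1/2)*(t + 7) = t^3 + 9*t^2/2 - 33*t/2 + 7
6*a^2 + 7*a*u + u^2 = (a + u)*(6*a + u)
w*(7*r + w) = 7*r*w + w^2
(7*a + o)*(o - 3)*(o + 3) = 7*a*o^2 - 63*a + o^3 - 9*o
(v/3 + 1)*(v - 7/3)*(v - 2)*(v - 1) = v^4/3 - 7*v^3/9 - 7*v^2/3 + 67*v/9 - 14/3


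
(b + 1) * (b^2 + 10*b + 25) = b^3 + 11*b^2 + 35*b + 25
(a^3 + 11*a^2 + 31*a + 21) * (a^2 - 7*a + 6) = a^5 + 4*a^4 - 40*a^3 - 130*a^2 + 39*a + 126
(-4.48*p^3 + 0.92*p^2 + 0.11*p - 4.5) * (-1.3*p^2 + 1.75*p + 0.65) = 5.824*p^5 - 9.036*p^4 - 1.445*p^3 + 6.6405*p^2 - 7.8035*p - 2.925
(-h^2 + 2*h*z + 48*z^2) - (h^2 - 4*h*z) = -2*h^2 + 6*h*z + 48*z^2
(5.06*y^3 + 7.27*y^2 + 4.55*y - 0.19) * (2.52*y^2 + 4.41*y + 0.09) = 12.7512*y^5 + 40.635*y^4 + 43.9821*y^3 + 20.241*y^2 - 0.4284*y - 0.0171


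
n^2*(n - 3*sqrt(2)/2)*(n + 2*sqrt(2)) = n^4 + sqrt(2)*n^3/2 - 6*n^2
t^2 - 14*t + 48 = (t - 8)*(t - 6)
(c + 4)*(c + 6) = c^2 + 10*c + 24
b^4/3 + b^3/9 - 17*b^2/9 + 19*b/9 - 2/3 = (b/3 + 1)*(b - 1)^2*(b - 2/3)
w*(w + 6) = w^2 + 6*w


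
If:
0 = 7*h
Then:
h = 0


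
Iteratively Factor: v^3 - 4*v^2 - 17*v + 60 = (v + 4)*(v^2 - 8*v + 15) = (v - 3)*(v + 4)*(v - 5)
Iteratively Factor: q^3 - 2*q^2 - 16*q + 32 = (q - 2)*(q^2 - 16) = (q - 4)*(q - 2)*(q + 4)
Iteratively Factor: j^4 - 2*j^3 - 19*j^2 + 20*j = (j + 4)*(j^3 - 6*j^2 + 5*j) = (j - 1)*(j + 4)*(j^2 - 5*j) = (j - 5)*(j - 1)*(j + 4)*(j)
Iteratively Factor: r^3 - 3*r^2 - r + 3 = (r - 3)*(r^2 - 1) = (r - 3)*(r - 1)*(r + 1)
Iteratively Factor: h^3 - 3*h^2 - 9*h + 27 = (h - 3)*(h^2 - 9) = (h - 3)^2*(h + 3)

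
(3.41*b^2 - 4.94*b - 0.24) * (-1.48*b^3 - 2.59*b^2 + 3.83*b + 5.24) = -5.0468*b^5 - 1.5207*b^4 + 26.2101*b^3 - 0.430199999999999*b^2 - 26.8048*b - 1.2576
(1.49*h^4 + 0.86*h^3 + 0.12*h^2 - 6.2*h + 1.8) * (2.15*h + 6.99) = 3.2035*h^5 + 12.2641*h^4 + 6.2694*h^3 - 12.4912*h^2 - 39.468*h + 12.582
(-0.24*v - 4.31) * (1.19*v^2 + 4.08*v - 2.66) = -0.2856*v^3 - 6.1081*v^2 - 16.9464*v + 11.4646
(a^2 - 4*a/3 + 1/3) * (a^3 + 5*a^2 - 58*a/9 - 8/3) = a^5 + 11*a^4/3 - 115*a^3/9 + 205*a^2/27 + 38*a/27 - 8/9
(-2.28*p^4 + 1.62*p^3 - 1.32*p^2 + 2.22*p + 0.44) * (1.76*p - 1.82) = -4.0128*p^5 + 7.0008*p^4 - 5.2716*p^3 + 6.3096*p^2 - 3.266*p - 0.8008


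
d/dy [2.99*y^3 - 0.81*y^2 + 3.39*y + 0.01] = 8.97*y^2 - 1.62*y + 3.39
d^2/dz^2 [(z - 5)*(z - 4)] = 2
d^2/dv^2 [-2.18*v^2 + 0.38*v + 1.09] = -4.36000000000000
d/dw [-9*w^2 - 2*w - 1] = -18*w - 2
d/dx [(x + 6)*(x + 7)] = 2*x + 13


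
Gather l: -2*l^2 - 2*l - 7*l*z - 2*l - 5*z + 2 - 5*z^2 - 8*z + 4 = -2*l^2 + l*(-7*z - 4) - 5*z^2 - 13*z + 6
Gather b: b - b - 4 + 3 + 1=0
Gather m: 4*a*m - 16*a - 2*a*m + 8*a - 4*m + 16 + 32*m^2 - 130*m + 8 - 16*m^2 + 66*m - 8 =-8*a + 16*m^2 + m*(2*a - 68) + 16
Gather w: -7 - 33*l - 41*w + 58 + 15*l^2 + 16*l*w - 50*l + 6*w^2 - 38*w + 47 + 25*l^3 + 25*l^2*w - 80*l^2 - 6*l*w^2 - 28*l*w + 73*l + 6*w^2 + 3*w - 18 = 25*l^3 - 65*l^2 - 10*l + w^2*(12 - 6*l) + w*(25*l^2 - 12*l - 76) + 80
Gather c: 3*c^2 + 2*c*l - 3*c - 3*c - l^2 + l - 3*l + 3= 3*c^2 + c*(2*l - 6) - l^2 - 2*l + 3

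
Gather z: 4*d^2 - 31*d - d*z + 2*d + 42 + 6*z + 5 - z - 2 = 4*d^2 - 29*d + z*(5 - d) + 45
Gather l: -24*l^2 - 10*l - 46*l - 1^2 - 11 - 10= -24*l^2 - 56*l - 22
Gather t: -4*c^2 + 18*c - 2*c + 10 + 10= -4*c^2 + 16*c + 20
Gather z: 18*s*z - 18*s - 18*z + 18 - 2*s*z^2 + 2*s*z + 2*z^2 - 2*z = -18*s + z^2*(2 - 2*s) + z*(20*s - 20) + 18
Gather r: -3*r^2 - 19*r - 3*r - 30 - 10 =-3*r^2 - 22*r - 40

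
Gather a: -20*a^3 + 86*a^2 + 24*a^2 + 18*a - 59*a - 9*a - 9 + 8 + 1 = -20*a^3 + 110*a^2 - 50*a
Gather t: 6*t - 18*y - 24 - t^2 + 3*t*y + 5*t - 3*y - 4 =-t^2 + t*(3*y + 11) - 21*y - 28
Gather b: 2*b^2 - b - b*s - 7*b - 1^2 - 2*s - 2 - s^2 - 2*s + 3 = 2*b^2 + b*(-s - 8) - s^2 - 4*s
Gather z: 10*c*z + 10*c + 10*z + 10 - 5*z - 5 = 10*c + z*(10*c + 5) + 5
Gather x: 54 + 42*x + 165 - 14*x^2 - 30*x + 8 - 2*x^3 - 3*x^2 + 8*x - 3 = -2*x^3 - 17*x^2 + 20*x + 224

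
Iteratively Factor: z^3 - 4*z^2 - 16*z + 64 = (z - 4)*(z^2 - 16) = (z - 4)*(z + 4)*(z - 4)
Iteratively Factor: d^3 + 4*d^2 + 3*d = (d + 3)*(d^2 + d) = d*(d + 3)*(d + 1)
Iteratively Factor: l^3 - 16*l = (l)*(l^2 - 16) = l*(l + 4)*(l - 4)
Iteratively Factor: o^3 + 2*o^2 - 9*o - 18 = (o - 3)*(o^2 + 5*o + 6) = (o - 3)*(o + 2)*(o + 3)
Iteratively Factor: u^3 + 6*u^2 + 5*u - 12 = (u + 4)*(u^2 + 2*u - 3) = (u - 1)*(u + 4)*(u + 3)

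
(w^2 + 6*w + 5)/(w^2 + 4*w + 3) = (w + 5)/(w + 3)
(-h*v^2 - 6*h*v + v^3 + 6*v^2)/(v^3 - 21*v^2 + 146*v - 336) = v*(-h*v - 6*h + v^2 + 6*v)/(v^3 - 21*v^2 + 146*v - 336)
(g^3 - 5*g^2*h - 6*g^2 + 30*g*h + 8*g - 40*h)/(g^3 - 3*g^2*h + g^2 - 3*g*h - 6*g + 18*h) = (g^2 - 5*g*h - 4*g + 20*h)/(g^2 - 3*g*h + 3*g - 9*h)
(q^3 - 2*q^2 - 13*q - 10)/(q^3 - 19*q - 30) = (q + 1)/(q + 3)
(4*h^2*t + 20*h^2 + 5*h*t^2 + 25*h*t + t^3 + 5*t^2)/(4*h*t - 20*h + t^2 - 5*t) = (h*t + 5*h + t^2 + 5*t)/(t - 5)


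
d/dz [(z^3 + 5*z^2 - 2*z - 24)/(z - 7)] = 2*(z^3 - 8*z^2 - 35*z + 19)/(z^2 - 14*z + 49)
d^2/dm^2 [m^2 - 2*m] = 2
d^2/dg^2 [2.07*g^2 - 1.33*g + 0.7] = 4.14000000000000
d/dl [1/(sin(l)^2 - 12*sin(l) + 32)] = 2*(6 - sin(l))*cos(l)/(sin(l)^2 - 12*sin(l) + 32)^2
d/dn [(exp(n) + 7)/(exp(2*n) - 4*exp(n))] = (-exp(2*n) - 14*exp(n) + 28)*exp(-n)/(exp(2*n) - 8*exp(n) + 16)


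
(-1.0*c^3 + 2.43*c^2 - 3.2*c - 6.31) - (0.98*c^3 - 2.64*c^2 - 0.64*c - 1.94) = -1.98*c^3 + 5.07*c^2 - 2.56*c - 4.37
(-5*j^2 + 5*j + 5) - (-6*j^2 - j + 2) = j^2 + 6*j + 3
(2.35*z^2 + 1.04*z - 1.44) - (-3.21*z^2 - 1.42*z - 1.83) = 5.56*z^2 + 2.46*z + 0.39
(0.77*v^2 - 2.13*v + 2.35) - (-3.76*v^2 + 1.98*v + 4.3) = 4.53*v^2 - 4.11*v - 1.95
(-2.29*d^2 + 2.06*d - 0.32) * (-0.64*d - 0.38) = 1.4656*d^3 - 0.4482*d^2 - 0.578*d + 0.1216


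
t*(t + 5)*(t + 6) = t^3 + 11*t^2 + 30*t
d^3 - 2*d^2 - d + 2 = (d - 2)*(d - 1)*(d + 1)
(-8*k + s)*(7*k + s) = -56*k^2 - k*s + s^2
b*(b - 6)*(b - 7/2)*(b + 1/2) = b^4 - 9*b^3 + 65*b^2/4 + 21*b/2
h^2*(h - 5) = h^3 - 5*h^2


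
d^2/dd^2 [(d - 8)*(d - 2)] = 2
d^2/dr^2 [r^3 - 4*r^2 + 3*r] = 6*r - 8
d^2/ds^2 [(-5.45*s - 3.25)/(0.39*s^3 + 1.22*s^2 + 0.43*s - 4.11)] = (-4.97367*s^5 - 21.49056*s^4 - 39.13723*s^3 - 137.12361*s^2 - 205.45059*s - 53.05772)/(0.059319*s^9 + 0.556686*s^8 + 1.937637*s^7 + 1.168019*s^6 - 9.596859*s^5 - 21.81072*s^4 + 6.906628*s^3 + 59.545269*s^2 + 21.790809*s - 69.426531)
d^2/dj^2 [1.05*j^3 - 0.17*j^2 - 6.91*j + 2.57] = 6.3*j - 0.34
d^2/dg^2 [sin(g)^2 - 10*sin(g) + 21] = 10*sin(g) + 2*cos(2*g)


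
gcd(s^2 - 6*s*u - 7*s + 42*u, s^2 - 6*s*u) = s - 6*u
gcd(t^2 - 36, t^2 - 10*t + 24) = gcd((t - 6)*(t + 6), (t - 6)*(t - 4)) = t - 6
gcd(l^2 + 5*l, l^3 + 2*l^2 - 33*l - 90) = l + 5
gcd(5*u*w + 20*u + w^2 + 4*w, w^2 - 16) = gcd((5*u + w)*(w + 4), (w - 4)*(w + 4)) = w + 4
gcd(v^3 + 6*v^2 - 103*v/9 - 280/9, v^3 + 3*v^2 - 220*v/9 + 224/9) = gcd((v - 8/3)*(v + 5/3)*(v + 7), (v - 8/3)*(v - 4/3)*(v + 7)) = v^2 + 13*v/3 - 56/3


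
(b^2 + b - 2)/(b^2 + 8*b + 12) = (b - 1)/(b + 6)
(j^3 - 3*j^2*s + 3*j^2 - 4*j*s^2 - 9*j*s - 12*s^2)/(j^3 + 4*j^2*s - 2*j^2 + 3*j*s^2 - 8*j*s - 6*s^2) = (j^2 - 4*j*s + 3*j - 12*s)/(j^2 + 3*j*s - 2*j - 6*s)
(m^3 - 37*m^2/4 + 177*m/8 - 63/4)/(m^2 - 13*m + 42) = (8*m^2 - 26*m + 21)/(8*(m - 7))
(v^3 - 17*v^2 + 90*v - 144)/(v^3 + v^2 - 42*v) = (v^2 - 11*v + 24)/(v*(v + 7))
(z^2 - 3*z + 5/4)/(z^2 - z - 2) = (-z^2 + 3*z - 5/4)/(-z^2 + z + 2)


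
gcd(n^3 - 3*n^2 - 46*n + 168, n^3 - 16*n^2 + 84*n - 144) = n^2 - 10*n + 24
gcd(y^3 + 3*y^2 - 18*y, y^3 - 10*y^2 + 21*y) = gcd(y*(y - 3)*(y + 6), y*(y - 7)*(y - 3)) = y^2 - 3*y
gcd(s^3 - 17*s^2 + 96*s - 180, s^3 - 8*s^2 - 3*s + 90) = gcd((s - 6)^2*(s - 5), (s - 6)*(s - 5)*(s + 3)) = s^2 - 11*s + 30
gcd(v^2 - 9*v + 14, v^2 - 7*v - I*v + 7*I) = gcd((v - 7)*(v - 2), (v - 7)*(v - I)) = v - 7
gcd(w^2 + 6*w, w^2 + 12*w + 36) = w + 6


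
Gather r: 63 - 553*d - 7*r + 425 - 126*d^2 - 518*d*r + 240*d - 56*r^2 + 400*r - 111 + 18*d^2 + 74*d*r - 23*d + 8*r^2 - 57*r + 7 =-108*d^2 - 336*d - 48*r^2 + r*(336 - 444*d) + 384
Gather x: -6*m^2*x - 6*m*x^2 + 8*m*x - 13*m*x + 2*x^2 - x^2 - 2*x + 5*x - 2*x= x^2*(1 - 6*m) + x*(-6*m^2 - 5*m + 1)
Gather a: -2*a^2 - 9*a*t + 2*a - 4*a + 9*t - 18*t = -2*a^2 + a*(-9*t - 2) - 9*t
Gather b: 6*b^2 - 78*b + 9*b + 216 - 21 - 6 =6*b^2 - 69*b + 189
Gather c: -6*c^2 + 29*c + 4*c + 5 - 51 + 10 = -6*c^2 + 33*c - 36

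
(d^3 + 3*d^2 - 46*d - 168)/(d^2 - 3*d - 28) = d + 6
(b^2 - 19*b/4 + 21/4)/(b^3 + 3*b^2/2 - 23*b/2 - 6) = (4*b - 7)/(2*(2*b^2 + 9*b + 4))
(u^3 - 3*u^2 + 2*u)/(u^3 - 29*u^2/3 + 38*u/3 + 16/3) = 3*u*(u - 1)/(3*u^2 - 23*u - 8)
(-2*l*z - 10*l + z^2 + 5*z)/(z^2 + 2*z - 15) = (-2*l + z)/(z - 3)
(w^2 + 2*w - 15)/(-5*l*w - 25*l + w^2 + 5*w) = (w - 3)/(-5*l + w)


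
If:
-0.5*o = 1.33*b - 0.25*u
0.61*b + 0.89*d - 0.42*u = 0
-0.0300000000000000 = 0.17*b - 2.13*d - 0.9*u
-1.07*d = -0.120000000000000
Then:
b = -0.37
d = 0.11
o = 0.84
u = -0.30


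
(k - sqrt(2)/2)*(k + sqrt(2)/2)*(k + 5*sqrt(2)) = k^3 + 5*sqrt(2)*k^2 - k/2 - 5*sqrt(2)/2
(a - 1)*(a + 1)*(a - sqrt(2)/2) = a^3 - sqrt(2)*a^2/2 - a + sqrt(2)/2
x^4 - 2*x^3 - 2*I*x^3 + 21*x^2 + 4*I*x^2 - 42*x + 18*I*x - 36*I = (x - 2)*(x - 6*I)*(x + I)*(x + 3*I)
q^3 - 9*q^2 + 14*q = q*(q - 7)*(q - 2)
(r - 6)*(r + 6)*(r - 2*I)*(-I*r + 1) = -I*r^4 - r^3 + 34*I*r^2 + 36*r + 72*I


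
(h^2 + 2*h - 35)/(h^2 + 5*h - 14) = (h - 5)/(h - 2)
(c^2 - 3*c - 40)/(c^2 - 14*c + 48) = (c + 5)/(c - 6)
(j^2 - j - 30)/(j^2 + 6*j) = (j^2 - j - 30)/(j*(j + 6))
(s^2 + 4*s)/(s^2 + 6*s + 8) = s/(s + 2)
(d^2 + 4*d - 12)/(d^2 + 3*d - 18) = (d - 2)/(d - 3)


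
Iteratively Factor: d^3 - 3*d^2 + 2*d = (d - 2)*(d^2 - d) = d*(d - 2)*(d - 1)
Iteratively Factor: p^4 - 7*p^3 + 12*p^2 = (p)*(p^3 - 7*p^2 + 12*p) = p*(p - 3)*(p^2 - 4*p) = p^2*(p - 3)*(p - 4)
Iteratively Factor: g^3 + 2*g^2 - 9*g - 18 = (g - 3)*(g^2 + 5*g + 6) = (g - 3)*(g + 3)*(g + 2)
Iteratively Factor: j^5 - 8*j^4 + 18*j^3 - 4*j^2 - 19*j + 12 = (j - 1)*(j^4 - 7*j^3 + 11*j^2 + 7*j - 12) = (j - 1)*(j + 1)*(j^3 - 8*j^2 + 19*j - 12) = (j - 3)*(j - 1)*(j + 1)*(j^2 - 5*j + 4) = (j - 3)*(j - 1)^2*(j + 1)*(j - 4)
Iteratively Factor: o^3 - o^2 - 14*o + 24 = (o + 4)*(o^2 - 5*o + 6) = (o - 2)*(o + 4)*(o - 3)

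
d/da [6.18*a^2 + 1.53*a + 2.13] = 12.36*a + 1.53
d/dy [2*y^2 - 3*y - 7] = 4*y - 3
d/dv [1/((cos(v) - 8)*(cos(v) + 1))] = (2*cos(v) - 7)*sin(v)/((cos(v) - 8)^2*(cos(v) + 1)^2)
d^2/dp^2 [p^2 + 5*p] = 2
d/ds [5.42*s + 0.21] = 5.42000000000000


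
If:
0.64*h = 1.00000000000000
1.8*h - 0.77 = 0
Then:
No Solution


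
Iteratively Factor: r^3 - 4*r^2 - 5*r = (r + 1)*(r^2 - 5*r) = r*(r + 1)*(r - 5)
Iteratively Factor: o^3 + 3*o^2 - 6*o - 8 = (o - 2)*(o^2 + 5*o + 4) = (o - 2)*(o + 1)*(o + 4)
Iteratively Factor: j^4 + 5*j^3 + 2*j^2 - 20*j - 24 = (j + 3)*(j^3 + 2*j^2 - 4*j - 8) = (j + 2)*(j + 3)*(j^2 - 4) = (j - 2)*(j + 2)*(j + 3)*(j + 2)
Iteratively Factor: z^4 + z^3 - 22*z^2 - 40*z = (z - 5)*(z^3 + 6*z^2 + 8*z) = z*(z - 5)*(z^2 + 6*z + 8) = z*(z - 5)*(z + 4)*(z + 2)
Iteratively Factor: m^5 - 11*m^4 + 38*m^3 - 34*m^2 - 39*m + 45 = (m - 5)*(m^4 - 6*m^3 + 8*m^2 + 6*m - 9) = (m - 5)*(m - 1)*(m^3 - 5*m^2 + 3*m + 9) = (m - 5)*(m - 1)*(m + 1)*(m^2 - 6*m + 9) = (m - 5)*(m - 3)*(m - 1)*(m + 1)*(m - 3)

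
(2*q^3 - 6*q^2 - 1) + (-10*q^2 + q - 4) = 2*q^3 - 16*q^2 + q - 5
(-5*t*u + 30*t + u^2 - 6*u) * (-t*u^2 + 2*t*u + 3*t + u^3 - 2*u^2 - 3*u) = 5*t^2*u^3 - 40*t^2*u^2 + 45*t^2*u + 90*t^2 - 6*t*u^4 + 48*t*u^3 - 54*t*u^2 - 108*t*u + u^5 - 8*u^4 + 9*u^3 + 18*u^2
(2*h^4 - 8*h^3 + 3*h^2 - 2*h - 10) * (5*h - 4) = 10*h^5 - 48*h^4 + 47*h^3 - 22*h^2 - 42*h + 40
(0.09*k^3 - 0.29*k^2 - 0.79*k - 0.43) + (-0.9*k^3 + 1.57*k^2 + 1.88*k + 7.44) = -0.81*k^3 + 1.28*k^2 + 1.09*k + 7.01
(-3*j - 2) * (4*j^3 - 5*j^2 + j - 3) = -12*j^4 + 7*j^3 + 7*j^2 + 7*j + 6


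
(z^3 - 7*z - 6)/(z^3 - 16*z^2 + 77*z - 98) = (z^3 - 7*z - 6)/(z^3 - 16*z^2 + 77*z - 98)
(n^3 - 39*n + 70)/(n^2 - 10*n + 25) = (n^2 + 5*n - 14)/(n - 5)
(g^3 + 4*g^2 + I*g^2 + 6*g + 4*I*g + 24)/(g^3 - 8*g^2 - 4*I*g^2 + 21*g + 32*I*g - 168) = (g^2 + 2*g*(2 - I) - 8*I)/(g^2 - g*(8 + 7*I) + 56*I)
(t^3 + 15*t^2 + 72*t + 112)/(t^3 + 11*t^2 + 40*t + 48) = (t + 7)/(t + 3)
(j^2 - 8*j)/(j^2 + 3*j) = (j - 8)/(j + 3)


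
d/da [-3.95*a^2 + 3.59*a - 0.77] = 3.59 - 7.9*a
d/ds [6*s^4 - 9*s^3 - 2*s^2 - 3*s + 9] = 24*s^3 - 27*s^2 - 4*s - 3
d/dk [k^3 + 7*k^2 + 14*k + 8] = 3*k^2 + 14*k + 14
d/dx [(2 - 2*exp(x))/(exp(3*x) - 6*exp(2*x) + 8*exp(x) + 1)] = 2*(-(1 - exp(x))*(3*exp(2*x) - 12*exp(x) + 8) - exp(3*x) + 6*exp(2*x) - 8*exp(x) - 1)*exp(x)/(exp(3*x) - 6*exp(2*x) + 8*exp(x) + 1)^2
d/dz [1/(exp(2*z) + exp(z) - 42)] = (-2*exp(z) - 1)*exp(z)/(exp(2*z) + exp(z) - 42)^2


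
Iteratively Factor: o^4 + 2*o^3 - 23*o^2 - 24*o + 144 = (o - 3)*(o^3 + 5*o^2 - 8*o - 48) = (o - 3)*(o + 4)*(o^2 + o - 12) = (o - 3)^2*(o + 4)*(o + 4)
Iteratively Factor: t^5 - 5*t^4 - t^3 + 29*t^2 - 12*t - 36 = (t + 1)*(t^4 - 6*t^3 + 5*t^2 + 24*t - 36) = (t + 1)*(t + 2)*(t^3 - 8*t^2 + 21*t - 18) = (t - 3)*(t + 1)*(t + 2)*(t^2 - 5*t + 6) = (t - 3)^2*(t + 1)*(t + 2)*(t - 2)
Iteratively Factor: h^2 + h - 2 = (h - 1)*(h + 2)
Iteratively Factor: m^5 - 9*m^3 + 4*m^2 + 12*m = (m + 1)*(m^4 - m^3 - 8*m^2 + 12*m) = (m - 2)*(m + 1)*(m^3 + m^2 - 6*m) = (m - 2)^2*(m + 1)*(m^2 + 3*m) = m*(m - 2)^2*(m + 1)*(m + 3)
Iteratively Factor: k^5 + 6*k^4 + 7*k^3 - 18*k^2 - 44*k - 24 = (k + 1)*(k^4 + 5*k^3 + 2*k^2 - 20*k - 24) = (k + 1)*(k + 2)*(k^3 + 3*k^2 - 4*k - 12) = (k + 1)*(k + 2)*(k + 3)*(k^2 - 4) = (k - 2)*(k + 1)*(k + 2)*(k + 3)*(k + 2)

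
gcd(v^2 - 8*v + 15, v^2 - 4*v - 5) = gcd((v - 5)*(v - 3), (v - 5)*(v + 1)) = v - 5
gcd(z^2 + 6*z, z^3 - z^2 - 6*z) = z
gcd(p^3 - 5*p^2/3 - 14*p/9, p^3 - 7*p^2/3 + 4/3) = p + 2/3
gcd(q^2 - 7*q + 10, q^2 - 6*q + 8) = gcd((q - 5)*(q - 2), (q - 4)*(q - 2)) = q - 2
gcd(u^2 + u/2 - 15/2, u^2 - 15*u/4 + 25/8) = u - 5/2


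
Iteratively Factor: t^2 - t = (t - 1)*(t)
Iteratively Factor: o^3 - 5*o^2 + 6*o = (o - 3)*(o^2 - 2*o) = o*(o - 3)*(o - 2)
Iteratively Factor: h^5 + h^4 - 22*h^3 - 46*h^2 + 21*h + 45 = (h + 1)*(h^4 - 22*h^2 - 24*h + 45) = (h - 1)*(h + 1)*(h^3 + h^2 - 21*h - 45) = (h - 5)*(h - 1)*(h + 1)*(h^2 + 6*h + 9) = (h - 5)*(h - 1)*(h + 1)*(h + 3)*(h + 3)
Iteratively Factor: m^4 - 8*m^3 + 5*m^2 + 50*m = (m)*(m^3 - 8*m^2 + 5*m + 50) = m*(m - 5)*(m^2 - 3*m - 10) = m*(m - 5)*(m + 2)*(m - 5)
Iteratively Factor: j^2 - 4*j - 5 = (j + 1)*(j - 5)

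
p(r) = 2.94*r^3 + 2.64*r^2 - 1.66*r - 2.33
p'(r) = 8.82*r^2 + 5.28*r - 1.66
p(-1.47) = -3.52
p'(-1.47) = 9.64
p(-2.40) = -23.78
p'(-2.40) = 36.47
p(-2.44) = -25.27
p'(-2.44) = 37.97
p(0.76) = -0.78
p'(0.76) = 7.45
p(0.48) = -2.19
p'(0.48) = 2.91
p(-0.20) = -1.92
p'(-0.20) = -2.36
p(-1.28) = -2.05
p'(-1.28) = 6.03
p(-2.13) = -15.23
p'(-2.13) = 27.11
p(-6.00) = -532.37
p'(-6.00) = 284.18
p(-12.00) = -4682.57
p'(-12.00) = 1205.06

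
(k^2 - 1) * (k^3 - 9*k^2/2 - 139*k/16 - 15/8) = k^5 - 9*k^4/2 - 155*k^3/16 + 21*k^2/8 + 139*k/16 + 15/8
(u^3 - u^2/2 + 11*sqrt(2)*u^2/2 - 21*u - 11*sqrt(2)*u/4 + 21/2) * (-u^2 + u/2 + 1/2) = -u^5 - 11*sqrt(2)*u^4/2 + u^4 + 11*sqrt(2)*u^3/2 + 85*u^3/4 - 85*u^2/4 + 11*sqrt(2)*u^2/8 - 21*u/4 - 11*sqrt(2)*u/8 + 21/4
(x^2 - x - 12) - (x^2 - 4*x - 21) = 3*x + 9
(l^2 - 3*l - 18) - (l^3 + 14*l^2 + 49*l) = -l^3 - 13*l^2 - 52*l - 18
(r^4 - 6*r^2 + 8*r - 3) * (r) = r^5 - 6*r^3 + 8*r^2 - 3*r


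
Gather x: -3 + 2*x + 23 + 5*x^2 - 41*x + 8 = 5*x^2 - 39*x + 28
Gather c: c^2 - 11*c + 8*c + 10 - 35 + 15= c^2 - 3*c - 10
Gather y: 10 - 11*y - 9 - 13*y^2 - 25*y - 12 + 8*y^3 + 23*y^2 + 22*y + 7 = 8*y^3 + 10*y^2 - 14*y - 4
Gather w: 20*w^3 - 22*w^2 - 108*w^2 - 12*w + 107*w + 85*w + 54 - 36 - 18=20*w^3 - 130*w^2 + 180*w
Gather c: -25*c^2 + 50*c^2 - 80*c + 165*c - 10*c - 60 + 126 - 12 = 25*c^2 + 75*c + 54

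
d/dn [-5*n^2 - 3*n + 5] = -10*n - 3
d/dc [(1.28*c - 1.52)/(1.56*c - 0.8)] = (2.101632*c - 1.07776)/(1.56*c - 0.8)^3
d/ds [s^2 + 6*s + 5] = 2*s + 6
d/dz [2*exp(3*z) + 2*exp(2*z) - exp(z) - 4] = (6*exp(2*z) + 4*exp(z) - 1)*exp(z)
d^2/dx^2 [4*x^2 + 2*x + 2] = 8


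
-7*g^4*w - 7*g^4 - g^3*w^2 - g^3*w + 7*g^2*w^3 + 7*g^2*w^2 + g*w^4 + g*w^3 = (-g + w)*(g + w)*(7*g + w)*(g*w + g)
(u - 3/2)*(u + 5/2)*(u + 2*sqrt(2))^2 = u^4 + u^3 + 4*sqrt(2)*u^3 + 17*u^2/4 + 4*sqrt(2)*u^2 - 15*sqrt(2)*u + 8*u - 30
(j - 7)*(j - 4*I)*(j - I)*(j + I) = j^4 - 7*j^3 - 4*I*j^3 + j^2 + 28*I*j^2 - 7*j - 4*I*j + 28*I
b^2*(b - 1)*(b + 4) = b^4 + 3*b^3 - 4*b^2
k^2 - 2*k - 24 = (k - 6)*(k + 4)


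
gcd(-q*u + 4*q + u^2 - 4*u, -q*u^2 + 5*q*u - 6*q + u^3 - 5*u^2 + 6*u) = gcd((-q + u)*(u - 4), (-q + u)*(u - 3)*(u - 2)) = q - u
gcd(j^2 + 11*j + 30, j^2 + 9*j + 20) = j + 5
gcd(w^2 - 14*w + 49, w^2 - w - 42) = w - 7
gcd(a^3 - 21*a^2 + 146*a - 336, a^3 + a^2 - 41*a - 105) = a - 7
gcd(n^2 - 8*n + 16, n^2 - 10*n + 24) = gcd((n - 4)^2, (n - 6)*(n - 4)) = n - 4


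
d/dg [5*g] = 5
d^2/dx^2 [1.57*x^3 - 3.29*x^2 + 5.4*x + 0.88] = 9.42*x - 6.58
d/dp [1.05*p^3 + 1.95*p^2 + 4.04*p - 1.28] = 3.15*p^2 + 3.9*p + 4.04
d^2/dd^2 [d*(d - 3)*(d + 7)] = 6*d + 8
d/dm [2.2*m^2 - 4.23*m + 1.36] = 4.4*m - 4.23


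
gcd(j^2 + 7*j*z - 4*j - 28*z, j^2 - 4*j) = j - 4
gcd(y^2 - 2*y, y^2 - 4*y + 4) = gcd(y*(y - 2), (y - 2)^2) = y - 2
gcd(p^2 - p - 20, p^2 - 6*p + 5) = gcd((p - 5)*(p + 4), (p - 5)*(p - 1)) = p - 5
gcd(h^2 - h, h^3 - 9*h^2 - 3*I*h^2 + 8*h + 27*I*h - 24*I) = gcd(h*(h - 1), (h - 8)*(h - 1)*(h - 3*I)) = h - 1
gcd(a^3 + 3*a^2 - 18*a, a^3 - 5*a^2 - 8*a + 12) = 1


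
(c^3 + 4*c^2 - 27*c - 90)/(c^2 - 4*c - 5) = (c^2 + 9*c + 18)/(c + 1)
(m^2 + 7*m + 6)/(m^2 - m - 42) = (m + 1)/(m - 7)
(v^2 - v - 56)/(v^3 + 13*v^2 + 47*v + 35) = (v - 8)/(v^2 + 6*v + 5)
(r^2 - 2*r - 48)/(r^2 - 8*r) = (r + 6)/r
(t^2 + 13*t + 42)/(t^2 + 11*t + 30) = (t + 7)/(t + 5)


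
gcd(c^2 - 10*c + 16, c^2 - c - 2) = c - 2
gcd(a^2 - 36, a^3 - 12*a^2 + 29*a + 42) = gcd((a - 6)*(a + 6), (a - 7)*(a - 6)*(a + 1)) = a - 6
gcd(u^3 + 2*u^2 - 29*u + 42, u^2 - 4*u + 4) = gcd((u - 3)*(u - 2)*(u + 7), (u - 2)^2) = u - 2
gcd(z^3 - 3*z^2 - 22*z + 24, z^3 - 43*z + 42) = z^2 - 7*z + 6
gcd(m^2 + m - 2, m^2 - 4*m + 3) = m - 1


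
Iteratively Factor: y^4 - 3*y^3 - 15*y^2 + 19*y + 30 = (y + 3)*(y^3 - 6*y^2 + 3*y + 10) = (y - 5)*(y + 3)*(y^2 - y - 2) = (y - 5)*(y - 2)*(y + 3)*(y + 1)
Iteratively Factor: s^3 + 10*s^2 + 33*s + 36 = (s + 4)*(s^2 + 6*s + 9) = (s + 3)*(s + 4)*(s + 3)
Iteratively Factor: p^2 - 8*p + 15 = (p - 5)*(p - 3)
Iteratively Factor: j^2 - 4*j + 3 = (j - 1)*(j - 3)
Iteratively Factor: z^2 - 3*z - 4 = (z - 4)*(z + 1)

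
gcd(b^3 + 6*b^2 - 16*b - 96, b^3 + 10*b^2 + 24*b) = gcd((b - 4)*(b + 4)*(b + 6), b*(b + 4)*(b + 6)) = b^2 + 10*b + 24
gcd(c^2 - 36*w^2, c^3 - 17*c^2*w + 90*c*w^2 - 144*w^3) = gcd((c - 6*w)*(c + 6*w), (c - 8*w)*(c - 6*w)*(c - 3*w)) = -c + 6*w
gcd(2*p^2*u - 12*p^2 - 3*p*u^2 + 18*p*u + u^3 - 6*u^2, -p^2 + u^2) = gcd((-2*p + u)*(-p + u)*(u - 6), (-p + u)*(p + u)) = p - u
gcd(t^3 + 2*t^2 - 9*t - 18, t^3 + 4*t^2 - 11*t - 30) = t^2 - t - 6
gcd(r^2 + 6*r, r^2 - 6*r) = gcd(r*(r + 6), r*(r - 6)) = r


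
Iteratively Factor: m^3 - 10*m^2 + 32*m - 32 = (m - 4)*(m^2 - 6*m + 8) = (m - 4)*(m - 2)*(m - 4)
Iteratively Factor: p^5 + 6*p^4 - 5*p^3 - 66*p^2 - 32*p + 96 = (p + 4)*(p^4 + 2*p^3 - 13*p^2 - 14*p + 24) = (p + 4)^2*(p^3 - 2*p^2 - 5*p + 6) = (p + 2)*(p + 4)^2*(p^2 - 4*p + 3) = (p - 1)*(p + 2)*(p + 4)^2*(p - 3)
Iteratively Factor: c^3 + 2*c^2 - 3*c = (c + 3)*(c^2 - c) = (c - 1)*(c + 3)*(c)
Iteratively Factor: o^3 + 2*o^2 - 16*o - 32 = (o + 4)*(o^2 - 2*o - 8) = (o - 4)*(o + 4)*(o + 2)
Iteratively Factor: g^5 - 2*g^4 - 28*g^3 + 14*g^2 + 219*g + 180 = (g + 3)*(g^4 - 5*g^3 - 13*g^2 + 53*g + 60) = (g - 5)*(g + 3)*(g^3 - 13*g - 12) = (g - 5)*(g + 3)^2*(g^2 - 3*g - 4) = (g - 5)*(g - 4)*(g + 3)^2*(g + 1)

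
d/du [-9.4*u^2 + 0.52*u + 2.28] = 0.52 - 18.8*u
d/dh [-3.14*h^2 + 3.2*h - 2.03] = 3.2 - 6.28*h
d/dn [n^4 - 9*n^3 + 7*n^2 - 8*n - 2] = 4*n^3 - 27*n^2 + 14*n - 8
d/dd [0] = 0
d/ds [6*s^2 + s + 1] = 12*s + 1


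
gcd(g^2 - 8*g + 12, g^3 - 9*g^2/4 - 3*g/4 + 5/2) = g - 2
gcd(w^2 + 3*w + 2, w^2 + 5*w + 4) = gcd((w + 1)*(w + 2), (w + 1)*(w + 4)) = w + 1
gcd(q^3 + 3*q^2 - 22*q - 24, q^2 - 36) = q + 6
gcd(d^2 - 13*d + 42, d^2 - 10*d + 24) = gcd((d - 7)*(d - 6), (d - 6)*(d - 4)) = d - 6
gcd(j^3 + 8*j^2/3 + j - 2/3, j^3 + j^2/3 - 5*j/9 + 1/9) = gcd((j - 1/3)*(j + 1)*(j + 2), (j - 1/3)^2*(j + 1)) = j^2 + 2*j/3 - 1/3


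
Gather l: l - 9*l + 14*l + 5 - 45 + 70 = 6*l + 30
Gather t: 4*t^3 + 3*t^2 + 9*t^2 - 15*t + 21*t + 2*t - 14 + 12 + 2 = 4*t^3 + 12*t^2 + 8*t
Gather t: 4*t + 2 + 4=4*t + 6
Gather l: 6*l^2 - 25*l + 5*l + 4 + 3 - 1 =6*l^2 - 20*l + 6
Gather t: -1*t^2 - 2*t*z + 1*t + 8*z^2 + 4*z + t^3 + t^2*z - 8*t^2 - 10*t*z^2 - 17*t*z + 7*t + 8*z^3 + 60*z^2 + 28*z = t^3 + t^2*(z - 9) + t*(-10*z^2 - 19*z + 8) + 8*z^3 + 68*z^2 + 32*z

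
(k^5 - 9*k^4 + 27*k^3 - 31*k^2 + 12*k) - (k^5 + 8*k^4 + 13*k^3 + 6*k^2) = -17*k^4 + 14*k^3 - 37*k^2 + 12*k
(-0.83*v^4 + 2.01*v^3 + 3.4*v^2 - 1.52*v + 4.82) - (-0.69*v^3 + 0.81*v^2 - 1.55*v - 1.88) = -0.83*v^4 + 2.7*v^3 + 2.59*v^2 + 0.03*v + 6.7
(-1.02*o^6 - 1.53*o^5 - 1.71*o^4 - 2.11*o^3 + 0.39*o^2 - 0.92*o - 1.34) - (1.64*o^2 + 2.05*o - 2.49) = -1.02*o^6 - 1.53*o^5 - 1.71*o^4 - 2.11*o^3 - 1.25*o^2 - 2.97*o + 1.15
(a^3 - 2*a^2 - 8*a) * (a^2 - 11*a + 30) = a^5 - 13*a^4 + 44*a^3 + 28*a^2 - 240*a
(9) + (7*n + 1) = 7*n + 10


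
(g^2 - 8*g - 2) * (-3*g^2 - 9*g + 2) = -3*g^4 + 15*g^3 + 80*g^2 + 2*g - 4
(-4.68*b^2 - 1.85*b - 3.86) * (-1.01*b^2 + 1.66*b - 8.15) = 4.7268*b^4 - 5.9003*b^3 + 38.9696*b^2 + 8.6699*b + 31.459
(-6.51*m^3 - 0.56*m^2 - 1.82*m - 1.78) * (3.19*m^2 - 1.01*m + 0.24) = -20.7669*m^5 + 4.7887*m^4 - 6.8026*m^3 - 3.9744*m^2 + 1.361*m - 0.4272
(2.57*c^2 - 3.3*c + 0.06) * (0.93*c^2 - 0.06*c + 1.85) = 2.3901*c^4 - 3.2232*c^3 + 5.0083*c^2 - 6.1086*c + 0.111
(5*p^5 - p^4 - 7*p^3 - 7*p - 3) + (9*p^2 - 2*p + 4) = 5*p^5 - p^4 - 7*p^3 + 9*p^2 - 9*p + 1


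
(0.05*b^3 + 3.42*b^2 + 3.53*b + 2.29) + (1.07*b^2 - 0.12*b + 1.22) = 0.05*b^3 + 4.49*b^2 + 3.41*b + 3.51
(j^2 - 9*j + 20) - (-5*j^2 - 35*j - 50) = 6*j^2 + 26*j + 70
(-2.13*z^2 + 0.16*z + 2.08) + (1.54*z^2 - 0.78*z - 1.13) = -0.59*z^2 - 0.62*z + 0.95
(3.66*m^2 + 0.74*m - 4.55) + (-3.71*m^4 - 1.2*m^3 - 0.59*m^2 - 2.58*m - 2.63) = -3.71*m^4 - 1.2*m^3 + 3.07*m^2 - 1.84*m - 7.18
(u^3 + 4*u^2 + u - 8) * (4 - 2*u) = -2*u^4 - 4*u^3 + 14*u^2 + 20*u - 32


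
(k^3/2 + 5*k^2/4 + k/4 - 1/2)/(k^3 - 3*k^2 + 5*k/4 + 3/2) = (2*k^3 + 5*k^2 + k - 2)/(4*k^3 - 12*k^2 + 5*k + 6)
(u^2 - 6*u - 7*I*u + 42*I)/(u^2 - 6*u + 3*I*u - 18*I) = (u - 7*I)/(u + 3*I)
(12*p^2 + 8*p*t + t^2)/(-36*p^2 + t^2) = (-2*p - t)/(6*p - t)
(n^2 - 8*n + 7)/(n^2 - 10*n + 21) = (n - 1)/(n - 3)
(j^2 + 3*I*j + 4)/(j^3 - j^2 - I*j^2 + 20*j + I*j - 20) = (j - I)/(j^2 - j*(1 + 5*I) + 5*I)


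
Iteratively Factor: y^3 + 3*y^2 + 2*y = (y + 2)*(y^2 + y) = y*(y + 2)*(y + 1)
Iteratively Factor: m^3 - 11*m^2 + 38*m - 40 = (m - 5)*(m^2 - 6*m + 8) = (m - 5)*(m - 2)*(m - 4)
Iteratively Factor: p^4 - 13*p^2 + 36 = (p - 3)*(p^3 + 3*p^2 - 4*p - 12) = (p - 3)*(p + 2)*(p^2 + p - 6) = (p - 3)*(p + 2)*(p + 3)*(p - 2)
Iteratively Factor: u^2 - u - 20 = (u + 4)*(u - 5)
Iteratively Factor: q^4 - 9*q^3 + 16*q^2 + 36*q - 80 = (q - 2)*(q^3 - 7*q^2 + 2*q + 40) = (q - 4)*(q - 2)*(q^2 - 3*q - 10) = (q - 5)*(q - 4)*(q - 2)*(q + 2)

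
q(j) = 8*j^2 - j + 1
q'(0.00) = -1.00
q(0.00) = 1.00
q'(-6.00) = -97.00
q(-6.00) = 295.00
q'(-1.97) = -32.52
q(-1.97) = 34.02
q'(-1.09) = -18.44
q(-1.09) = 11.59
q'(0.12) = 0.92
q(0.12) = 1.00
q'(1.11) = 16.76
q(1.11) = 9.75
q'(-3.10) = -50.60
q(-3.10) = 80.98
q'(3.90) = 61.40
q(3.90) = 118.78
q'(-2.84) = -46.44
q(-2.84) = 68.36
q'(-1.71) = -28.36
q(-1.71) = 26.10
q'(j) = 16*j - 1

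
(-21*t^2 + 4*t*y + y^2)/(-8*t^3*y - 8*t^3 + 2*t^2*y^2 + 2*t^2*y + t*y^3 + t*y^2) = (-21*t^2 + 4*t*y + y^2)/(t*(-8*t^2*y - 8*t^2 + 2*t*y^2 + 2*t*y + y^3 + y^2))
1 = 1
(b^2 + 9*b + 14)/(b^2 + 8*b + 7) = (b + 2)/(b + 1)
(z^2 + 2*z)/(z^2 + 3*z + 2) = z/(z + 1)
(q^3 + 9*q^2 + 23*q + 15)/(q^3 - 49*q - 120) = (q + 1)/(q - 8)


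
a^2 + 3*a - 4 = (a - 1)*(a + 4)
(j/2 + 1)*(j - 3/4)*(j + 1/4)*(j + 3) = j^4/2 + 9*j^3/4 + 53*j^2/32 - 63*j/32 - 9/16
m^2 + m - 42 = (m - 6)*(m + 7)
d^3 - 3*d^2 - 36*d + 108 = (d - 6)*(d - 3)*(d + 6)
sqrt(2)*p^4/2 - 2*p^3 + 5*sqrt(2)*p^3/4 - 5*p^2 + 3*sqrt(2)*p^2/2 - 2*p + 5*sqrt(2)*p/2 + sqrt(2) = (p + 1/2)*(p - sqrt(2))^2*(sqrt(2)*p/2 + sqrt(2))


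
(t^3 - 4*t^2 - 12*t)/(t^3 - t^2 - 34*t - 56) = t*(t - 6)/(t^2 - 3*t - 28)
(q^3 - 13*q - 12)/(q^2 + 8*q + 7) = (q^2 - q - 12)/(q + 7)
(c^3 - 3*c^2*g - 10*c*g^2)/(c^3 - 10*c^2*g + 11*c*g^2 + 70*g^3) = c/(c - 7*g)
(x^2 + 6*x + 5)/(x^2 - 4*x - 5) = (x + 5)/(x - 5)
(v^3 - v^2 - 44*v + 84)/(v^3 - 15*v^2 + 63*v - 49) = (v^3 - v^2 - 44*v + 84)/(v^3 - 15*v^2 + 63*v - 49)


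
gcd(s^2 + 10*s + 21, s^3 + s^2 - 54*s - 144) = s + 3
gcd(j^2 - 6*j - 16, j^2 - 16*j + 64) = j - 8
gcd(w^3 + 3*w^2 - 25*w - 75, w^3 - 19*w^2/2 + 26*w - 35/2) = w - 5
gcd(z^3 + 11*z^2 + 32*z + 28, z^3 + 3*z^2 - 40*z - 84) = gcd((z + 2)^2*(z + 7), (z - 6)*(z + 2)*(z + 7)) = z^2 + 9*z + 14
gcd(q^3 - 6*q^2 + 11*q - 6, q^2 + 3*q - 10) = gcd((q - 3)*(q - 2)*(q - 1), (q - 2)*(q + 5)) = q - 2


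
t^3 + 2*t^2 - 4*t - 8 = (t - 2)*(t + 2)^2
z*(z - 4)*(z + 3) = z^3 - z^2 - 12*z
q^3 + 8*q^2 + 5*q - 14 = (q - 1)*(q + 2)*(q + 7)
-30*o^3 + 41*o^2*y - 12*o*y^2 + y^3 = (-6*o + y)*(-5*o + y)*(-o + y)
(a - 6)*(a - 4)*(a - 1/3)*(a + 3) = a^4 - 22*a^3/3 - 11*a^2/3 + 74*a - 24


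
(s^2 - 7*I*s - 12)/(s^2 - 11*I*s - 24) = (s - 4*I)/(s - 8*I)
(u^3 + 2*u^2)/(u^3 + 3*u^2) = (u + 2)/(u + 3)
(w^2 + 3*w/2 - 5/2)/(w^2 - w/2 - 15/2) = (w - 1)/(w - 3)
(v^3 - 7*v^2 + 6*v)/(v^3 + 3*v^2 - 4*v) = (v - 6)/(v + 4)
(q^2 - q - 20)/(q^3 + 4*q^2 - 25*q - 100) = 1/(q + 5)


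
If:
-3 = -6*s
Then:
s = 1/2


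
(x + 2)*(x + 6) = x^2 + 8*x + 12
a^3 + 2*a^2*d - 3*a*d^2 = a*(a - d)*(a + 3*d)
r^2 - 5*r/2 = r*(r - 5/2)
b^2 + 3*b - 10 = (b - 2)*(b + 5)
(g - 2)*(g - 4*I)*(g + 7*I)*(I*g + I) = I*g^4 - 3*g^3 - I*g^3 + 3*g^2 + 26*I*g^2 + 6*g - 28*I*g - 56*I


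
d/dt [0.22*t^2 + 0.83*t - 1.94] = 0.44*t + 0.83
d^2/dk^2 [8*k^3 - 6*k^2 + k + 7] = 48*k - 12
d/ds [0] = 0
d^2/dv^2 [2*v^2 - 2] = 4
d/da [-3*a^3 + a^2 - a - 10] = -9*a^2 + 2*a - 1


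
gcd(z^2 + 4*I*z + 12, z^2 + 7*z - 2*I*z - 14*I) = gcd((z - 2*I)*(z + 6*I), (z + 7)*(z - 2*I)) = z - 2*I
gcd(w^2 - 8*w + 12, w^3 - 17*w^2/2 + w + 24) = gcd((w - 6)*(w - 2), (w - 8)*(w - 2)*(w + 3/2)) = w - 2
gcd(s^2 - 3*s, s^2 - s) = s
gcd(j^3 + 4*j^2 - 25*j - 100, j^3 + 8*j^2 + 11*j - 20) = j^2 + 9*j + 20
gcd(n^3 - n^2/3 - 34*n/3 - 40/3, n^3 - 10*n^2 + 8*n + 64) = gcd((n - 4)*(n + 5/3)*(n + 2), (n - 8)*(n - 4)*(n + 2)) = n^2 - 2*n - 8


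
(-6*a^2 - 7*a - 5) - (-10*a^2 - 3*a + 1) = 4*a^2 - 4*a - 6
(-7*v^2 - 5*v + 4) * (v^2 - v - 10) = -7*v^4 + 2*v^3 + 79*v^2 + 46*v - 40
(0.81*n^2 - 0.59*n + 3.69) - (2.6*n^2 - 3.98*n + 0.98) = -1.79*n^2 + 3.39*n + 2.71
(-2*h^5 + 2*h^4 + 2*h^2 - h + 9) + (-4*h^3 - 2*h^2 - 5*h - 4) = -2*h^5 + 2*h^4 - 4*h^3 - 6*h + 5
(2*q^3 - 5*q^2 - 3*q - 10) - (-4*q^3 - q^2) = 6*q^3 - 4*q^2 - 3*q - 10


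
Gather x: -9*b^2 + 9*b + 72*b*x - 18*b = -9*b^2 + 72*b*x - 9*b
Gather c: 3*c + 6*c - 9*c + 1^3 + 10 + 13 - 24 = 0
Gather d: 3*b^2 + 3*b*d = 3*b^2 + 3*b*d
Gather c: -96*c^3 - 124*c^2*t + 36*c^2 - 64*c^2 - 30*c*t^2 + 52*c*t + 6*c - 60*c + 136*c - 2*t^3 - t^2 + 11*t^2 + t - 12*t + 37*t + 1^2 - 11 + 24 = -96*c^3 + c^2*(-124*t - 28) + c*(-30*t^2 + 52*t + 82) - 2*t^3 + 10*t^2 + 26*t + 14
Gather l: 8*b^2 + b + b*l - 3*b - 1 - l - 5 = 8*b^2 - 2*b + l*(b - 1) - 6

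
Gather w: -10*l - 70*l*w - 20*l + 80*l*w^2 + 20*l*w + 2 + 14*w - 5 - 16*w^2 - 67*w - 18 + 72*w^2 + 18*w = -30*l + w^2*(80*l + 56) + w*(-50*l - 35) - 21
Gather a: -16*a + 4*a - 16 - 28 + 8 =-12*a - 36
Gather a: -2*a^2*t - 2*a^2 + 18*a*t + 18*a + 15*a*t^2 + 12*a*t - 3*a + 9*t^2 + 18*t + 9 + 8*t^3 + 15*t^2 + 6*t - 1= a^2*(-2*t - 2) + a*(15*t^2 + 30*t + 15) + 8*t^3 + 24*t^2 + 24*t + 8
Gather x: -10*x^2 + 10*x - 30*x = -10*x^2 - 20*x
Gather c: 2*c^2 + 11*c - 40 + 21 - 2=2*c^2 + 11*c - 21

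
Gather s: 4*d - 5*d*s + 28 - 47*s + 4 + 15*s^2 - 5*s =4*d + 15*s^2 + s*(-5*d - 52) + 32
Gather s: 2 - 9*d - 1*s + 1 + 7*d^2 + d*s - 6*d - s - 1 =7*d^2 - 15*d + s*(d - 2) + 2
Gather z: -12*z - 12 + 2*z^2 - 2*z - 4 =2*z^2 - 14*z - 16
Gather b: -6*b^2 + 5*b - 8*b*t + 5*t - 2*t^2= -6*b^2 + b*(5 - 8*t) - 2*t^2 + 5*t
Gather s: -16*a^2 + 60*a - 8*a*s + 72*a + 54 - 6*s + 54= -16*a^2 + 132*a + s*(-8*a - 6) + 108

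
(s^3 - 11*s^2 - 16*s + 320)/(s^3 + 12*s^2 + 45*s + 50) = (s^2 - 16*s + 64)/(s^2 + 7*s + 10)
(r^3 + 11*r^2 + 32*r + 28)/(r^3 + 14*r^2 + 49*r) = (r^2 + 4*r + 4)/(r*(r + 7))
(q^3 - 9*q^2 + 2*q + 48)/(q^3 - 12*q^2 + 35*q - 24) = (q + 2)/(q - 1)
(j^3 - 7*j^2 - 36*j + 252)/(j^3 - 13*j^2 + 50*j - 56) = (j^2 - 36)/(j^2 - 6*j + 8)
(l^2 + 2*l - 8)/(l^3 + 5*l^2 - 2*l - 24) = 1/(l + 3)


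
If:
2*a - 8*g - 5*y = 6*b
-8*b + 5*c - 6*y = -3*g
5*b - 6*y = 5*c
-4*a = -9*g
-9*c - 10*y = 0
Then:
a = 0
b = 0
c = 0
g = 0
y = 0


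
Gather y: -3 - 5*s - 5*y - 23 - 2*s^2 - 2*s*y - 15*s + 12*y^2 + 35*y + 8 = -2*s^2 - 20*s + 12*y^2 + y*(30 - 2*s) - 18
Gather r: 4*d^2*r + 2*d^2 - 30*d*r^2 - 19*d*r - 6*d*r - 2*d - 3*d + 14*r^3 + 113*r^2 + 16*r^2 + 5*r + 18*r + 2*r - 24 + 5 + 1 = 2*d^2 - 5*d + 14*r^3 + r^2*(129 - 30*d) + r*(4*d^2 - 25*d + 25) - 18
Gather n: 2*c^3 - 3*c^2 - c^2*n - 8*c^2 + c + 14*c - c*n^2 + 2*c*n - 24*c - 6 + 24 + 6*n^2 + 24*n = 2*c^3 - 11*c^2 - 9*c + n^2*(6 - c) + n*(-c^2 + 2*c + 24) + 18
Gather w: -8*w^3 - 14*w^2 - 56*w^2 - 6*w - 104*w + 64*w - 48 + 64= -8*w^3 - 70*w^2 - 46*w + 16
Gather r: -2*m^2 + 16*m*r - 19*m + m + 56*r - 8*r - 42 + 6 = -2*m^2 - 18*m + r*(16*m + 48) - 36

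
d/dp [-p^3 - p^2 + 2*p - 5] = -3*p^2 - 2*p + 2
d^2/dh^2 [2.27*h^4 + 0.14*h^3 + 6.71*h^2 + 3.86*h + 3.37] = 27.24*h^2 + 0.84*h + 13.42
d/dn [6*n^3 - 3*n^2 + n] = 18*n^2 - 6*n + 1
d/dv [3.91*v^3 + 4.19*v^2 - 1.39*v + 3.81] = 11.73*v^2 + 8.38*v - 1.39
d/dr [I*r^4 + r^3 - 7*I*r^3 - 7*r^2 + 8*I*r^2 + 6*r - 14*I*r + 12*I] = 4*I*r^3 + r^2*(3 - 21*I) + r*(-14 + 16*I) + 6 - 14*I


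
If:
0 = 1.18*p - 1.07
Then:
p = 0.91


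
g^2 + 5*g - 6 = (g - 1)*(g + 6)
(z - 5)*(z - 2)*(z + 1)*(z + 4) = z^4 - 2*z^3 - 21*z^2 + 22*z + 40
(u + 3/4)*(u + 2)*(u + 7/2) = u^3 + 25*u^2/4 + 89*u/8 + 21/4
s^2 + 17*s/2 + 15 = (s + 5/2)*(s + 6)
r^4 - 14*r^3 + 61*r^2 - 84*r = r*(r - 7)*(r - 4)*(r - 3)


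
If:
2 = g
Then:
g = 2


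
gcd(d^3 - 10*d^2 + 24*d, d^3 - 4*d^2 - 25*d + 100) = d - 4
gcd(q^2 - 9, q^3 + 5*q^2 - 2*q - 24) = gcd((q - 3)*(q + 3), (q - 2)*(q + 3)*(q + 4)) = q + 3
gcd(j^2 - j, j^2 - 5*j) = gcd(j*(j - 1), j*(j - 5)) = j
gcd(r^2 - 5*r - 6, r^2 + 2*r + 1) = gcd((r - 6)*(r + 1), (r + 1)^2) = r + 1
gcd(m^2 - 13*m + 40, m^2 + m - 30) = m - 5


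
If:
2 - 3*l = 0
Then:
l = 2/3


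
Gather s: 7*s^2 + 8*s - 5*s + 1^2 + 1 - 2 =7*s^2 + 3*s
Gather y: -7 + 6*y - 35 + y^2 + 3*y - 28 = y^2 + 9*y - 70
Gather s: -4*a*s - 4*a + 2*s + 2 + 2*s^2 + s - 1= -4*a + 2*s^2 + s*(3 - 4*a) + 1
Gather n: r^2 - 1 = r^2 - 1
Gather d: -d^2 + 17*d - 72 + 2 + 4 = -d^2 + 17*d - 66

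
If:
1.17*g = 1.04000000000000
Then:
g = 0.89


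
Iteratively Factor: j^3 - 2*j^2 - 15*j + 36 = (j - 3)*(j^2 + j - 12) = (j - 3)*(j + 4)*(j - 3)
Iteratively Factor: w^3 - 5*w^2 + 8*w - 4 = (w - 1)*(w^2 - 4*w + 4) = (w - 2)*(w - 1)*(w - 2)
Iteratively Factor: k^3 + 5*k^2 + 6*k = (k + 2)*(k^2 + 3*k) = (k + 2)*(k + 3)*(k)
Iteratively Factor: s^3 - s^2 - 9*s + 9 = (s - 3)*(s^2 + 2*s - 3) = (s - 3)*(s - 1)*(s + 3)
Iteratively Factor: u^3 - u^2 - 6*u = (u)*(u^2 - u - 6) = u*(u + 2)*(u - 3)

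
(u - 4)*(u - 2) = u^2 - 6*u + 8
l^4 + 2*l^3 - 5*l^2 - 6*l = l*(l - 2)*(l + 1)*(l + 3)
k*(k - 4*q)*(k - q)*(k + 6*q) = k^4 + k^3*q - 26*k^2*q^2 + 24*k*q^3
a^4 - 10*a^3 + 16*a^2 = a^2*(a - 8)*(a - 2)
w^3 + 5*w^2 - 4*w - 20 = (w - 2)*(w + 2)*(w + 5)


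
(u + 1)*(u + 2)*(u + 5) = u^3 + 8*u^2 + 17*u + 10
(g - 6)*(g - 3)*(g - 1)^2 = g^4 - 11*g^3 + 37*g^2 - 45*g + 18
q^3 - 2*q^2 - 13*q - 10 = (q - 5)*(q + 1)*(q + 2)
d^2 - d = d*(d - 1)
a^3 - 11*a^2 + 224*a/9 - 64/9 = (a - 8)*(a - 8/3)*(a - 1/3)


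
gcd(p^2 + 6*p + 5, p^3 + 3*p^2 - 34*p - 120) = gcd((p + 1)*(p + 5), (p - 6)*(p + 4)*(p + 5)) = p + 5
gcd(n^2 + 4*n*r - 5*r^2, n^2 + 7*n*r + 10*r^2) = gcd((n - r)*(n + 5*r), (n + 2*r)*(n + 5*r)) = n + 5*r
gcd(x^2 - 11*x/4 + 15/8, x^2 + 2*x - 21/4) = x - 3/2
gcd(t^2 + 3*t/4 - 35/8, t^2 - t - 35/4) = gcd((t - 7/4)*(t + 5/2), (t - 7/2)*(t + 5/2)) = t + 5/2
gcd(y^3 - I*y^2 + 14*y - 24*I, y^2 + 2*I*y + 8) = y^2 + 2*I*y + 8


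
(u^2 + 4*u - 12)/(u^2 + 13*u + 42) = (u - 2)/(u + 7)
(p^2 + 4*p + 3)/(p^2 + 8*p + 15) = (p + 1)/(p + 5)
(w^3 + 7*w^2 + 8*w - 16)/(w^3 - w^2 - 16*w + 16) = (w + 4)/(w - 4)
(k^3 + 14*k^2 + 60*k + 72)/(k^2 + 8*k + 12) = k + 6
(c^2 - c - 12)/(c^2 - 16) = (c + 3)/(c + 4)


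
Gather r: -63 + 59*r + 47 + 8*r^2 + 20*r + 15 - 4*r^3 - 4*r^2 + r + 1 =-4*r^3 + 4*r^2 + 80*r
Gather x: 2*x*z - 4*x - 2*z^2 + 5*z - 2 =x*(2*z - 4) - 2*z^2 + 5*z - 2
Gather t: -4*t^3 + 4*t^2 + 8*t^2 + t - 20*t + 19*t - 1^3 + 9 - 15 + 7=-4*t^3 + 12*t^2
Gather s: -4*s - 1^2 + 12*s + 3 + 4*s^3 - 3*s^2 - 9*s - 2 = 4*s^3 - 3*s^2 - s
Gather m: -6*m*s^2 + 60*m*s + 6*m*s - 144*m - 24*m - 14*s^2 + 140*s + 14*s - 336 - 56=m*(-6*s^2 + 66*s - 168) - 14*s^2 + 154*s - 392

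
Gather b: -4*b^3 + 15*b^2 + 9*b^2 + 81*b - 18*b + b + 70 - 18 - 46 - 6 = -4*b^3 + 24*b^2 + 64*b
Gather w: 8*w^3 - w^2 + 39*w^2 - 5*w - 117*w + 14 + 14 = 8*w^3 + 38*w^2 - 122*w + 28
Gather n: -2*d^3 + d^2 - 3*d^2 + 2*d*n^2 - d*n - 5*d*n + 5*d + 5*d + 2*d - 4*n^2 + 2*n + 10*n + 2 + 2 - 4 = -2*d^3 - 2*d^2 + 12*d + n^2*(2*d - 4) + n*(12 - 6*d)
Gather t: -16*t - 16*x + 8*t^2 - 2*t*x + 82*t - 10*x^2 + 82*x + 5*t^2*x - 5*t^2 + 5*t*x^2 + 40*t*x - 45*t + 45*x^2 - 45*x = t^2*(5*x + 3) + t*(5*x^2 + 38*x + 21) + 35*x^2 + 21*x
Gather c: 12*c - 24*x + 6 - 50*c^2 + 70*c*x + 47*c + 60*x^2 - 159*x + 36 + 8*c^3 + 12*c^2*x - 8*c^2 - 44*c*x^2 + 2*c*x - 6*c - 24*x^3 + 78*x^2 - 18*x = 8*c^3 + c^2*(12*x - 58) + c*(-44*x^2 + 72*x + 53) - 24*x^3 + 138*x^2 - 201*x + 42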